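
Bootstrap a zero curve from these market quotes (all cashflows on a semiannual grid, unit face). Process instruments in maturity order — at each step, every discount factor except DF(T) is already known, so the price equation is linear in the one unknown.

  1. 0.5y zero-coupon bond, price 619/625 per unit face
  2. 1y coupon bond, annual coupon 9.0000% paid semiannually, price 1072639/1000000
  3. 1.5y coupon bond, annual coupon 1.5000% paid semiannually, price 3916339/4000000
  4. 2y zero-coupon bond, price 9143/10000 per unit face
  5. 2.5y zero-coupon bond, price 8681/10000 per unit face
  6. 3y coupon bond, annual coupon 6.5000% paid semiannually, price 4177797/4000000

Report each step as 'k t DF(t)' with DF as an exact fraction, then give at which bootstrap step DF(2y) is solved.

step 1 [0.5y] zero: DF = P = 619/625 ≈ 0.990400
step 2 [1y] bond c/2=9/200: DF=(1072639/1000000 − 9/200·(0.990400))/(1+9/200) = 4919/5000 ≈ 0.983800
step 3 [1.5y] bond c/2=3/400: DF=(3916339/4000000 − 3/400·(0.990400+0.983800))/(1+3/400) = 9571/10000 ≈ 0.957100
step 4 [2y] zero: DF = P = 9143/10000 ≈ 0.914300
step 5 [2.5y] zero: DF = P = 8681/10000 ≈ 0.868100
step 6 [3y] bond c/2=13/400: DF=(4177797/4000000 − 13/400·(0.990400+0.983800+0.957100+0.914300+0.868100))/(1+13/400) = 1079/1250 ≈ 0.863200

1 1/2 619/625
2 1 4919/5000
3 3/2 9571/10000
4 2 9143/10000
5 5/2 8681/10000
6 3 1079/1250
DF(2y) is solved at step 4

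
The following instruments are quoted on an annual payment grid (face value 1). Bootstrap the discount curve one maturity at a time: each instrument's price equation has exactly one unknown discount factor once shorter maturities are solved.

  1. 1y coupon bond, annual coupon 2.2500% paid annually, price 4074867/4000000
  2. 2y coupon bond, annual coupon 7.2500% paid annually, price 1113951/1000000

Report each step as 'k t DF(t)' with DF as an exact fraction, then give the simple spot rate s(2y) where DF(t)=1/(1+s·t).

1 1 9963/10000
2 2 9713/10000
s(2y) = (1/(9713/10000) − 1)/(2) = 287/19426 ≈ 1.4774%

step 1 [1y] bond c/1=9/400: DF=(4074867/4000000 − 9/400·(0))/(1+9/400) = 9963/10000 ≈ 0.996300
step 2 [2y] bond c/1=29/400: DF=(1113951/1000000 − 29/400·(0.996300))/(1+29/400) = 9713/10000 ≈ 0.971300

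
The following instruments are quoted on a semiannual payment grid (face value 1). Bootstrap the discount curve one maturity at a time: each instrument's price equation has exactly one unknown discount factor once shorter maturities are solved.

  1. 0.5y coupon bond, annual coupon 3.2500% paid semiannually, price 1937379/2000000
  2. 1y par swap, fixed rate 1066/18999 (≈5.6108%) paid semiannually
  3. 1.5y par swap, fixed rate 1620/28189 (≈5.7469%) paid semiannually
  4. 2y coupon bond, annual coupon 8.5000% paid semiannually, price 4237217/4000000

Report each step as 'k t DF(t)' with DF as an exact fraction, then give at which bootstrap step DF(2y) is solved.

1 1/2 2383/2500
2 1 9467/10000
3 3/2 919/1000
4 2 2253/2500
DF(2y) is solved at step 4

step 1 [0.5y] bond c/2=13/800: DF=(1937379/2000000 − 13/800·(0))/(1+13/800) = 2383/2500 ≈ 0.953200
step 2 [1y] swap r/2=533/18999: DF=(1 − 533/18999·(0.953200))/(1+533/18999) = 9467/10000 ≈ 0.946700
step 3 [1.5y] swap r/2=810/28189: DF=(1 − 810/28189·(0.953200+0.946700))/(1+810/28189) = 919/1000 ≈ 0.919000
step 4 [2y] bond c/2=17/400: DF=(4237217/4000000 − 17/400·(0.953200+0.946700+0.919000))/(1+17/400) = 2253/2500 ≈ 0.901200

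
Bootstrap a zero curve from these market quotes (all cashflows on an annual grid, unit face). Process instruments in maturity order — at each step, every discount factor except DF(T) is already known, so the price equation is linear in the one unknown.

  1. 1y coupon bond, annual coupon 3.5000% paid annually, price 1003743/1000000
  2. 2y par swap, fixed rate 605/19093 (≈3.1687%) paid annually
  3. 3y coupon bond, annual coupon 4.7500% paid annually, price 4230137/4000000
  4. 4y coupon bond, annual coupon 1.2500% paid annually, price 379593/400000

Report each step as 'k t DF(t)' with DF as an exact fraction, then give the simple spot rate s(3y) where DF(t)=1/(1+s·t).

step 1 [1y] bond c/1=7/200: DF=(1003743/1000000 − 7/200·(0))/(1+7/200) = 4849/5000 ≈ 0.969800
step 2 [2y] swap r/1=605/19093: DF=(1 − 605/19093·(0.969800))/(1+605/19093) = 1879/2000 ≈ 0.939500
step 3 [3y] bond c/1=19/400: DF=(4230137/4000000 − 19/400·(0.969800+0.939500))/(1+19/400) = 923/1000 ≈ 0.923000
step 4 [4y] bond c/1=1/80: DF=(379593/400000 − 1/80·(0.969800+0.939500+0.923000))/(1+1/80) = 9023/10000 ≈ 0.902300

1 1 4849/5000
2 2 1879/2000
3 3 923/1000
4 4 9023/10000
s(3y) = (1/(923/1000) − 1)/(3) = 77/2769 ≈ 2.7808%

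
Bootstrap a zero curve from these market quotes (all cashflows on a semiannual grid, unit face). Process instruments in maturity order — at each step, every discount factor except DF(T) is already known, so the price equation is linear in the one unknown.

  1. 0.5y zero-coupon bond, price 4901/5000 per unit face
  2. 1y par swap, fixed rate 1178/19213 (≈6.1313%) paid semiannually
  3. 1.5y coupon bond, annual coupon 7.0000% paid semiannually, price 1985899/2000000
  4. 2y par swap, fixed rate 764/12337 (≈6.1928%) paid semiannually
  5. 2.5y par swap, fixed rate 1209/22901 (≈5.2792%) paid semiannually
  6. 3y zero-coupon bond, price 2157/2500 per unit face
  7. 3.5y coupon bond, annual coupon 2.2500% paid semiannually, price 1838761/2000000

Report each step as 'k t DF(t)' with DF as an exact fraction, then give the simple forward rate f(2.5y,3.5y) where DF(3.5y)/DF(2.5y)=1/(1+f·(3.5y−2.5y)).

1 1/2 4901/5000
2 1 9411/10000
3 3/2 559/625
4 2 4427/5000
5 5/2 8791/10000
6 3 2157/2500
7 7/2 4243/5000
f(2.5y,3.5y) = ((8791/10000)/(4243/5000) − 1)/(1) = 305/8486 ≈ 3.5942%

step 1 [0.5y] zero: DF = P = 4901/5000 ≈ 0.980200
step 2 [1y] swap r/2=589/19213: DF=(1 − 589/19213·(0.980200))/(1+589/19213) = 9411/10000 ≈ 0.941100
step 3 [1.5y] bond c/2=7/200: DF=(1985899/2000000 − 7/200·(0.980200+0.941100))/(1+7/200) = 559/625 ≈ 0.894400
step 4 [2y] swap r/2=382/12337: DF=(1 − 382/12337·(0.980200+0.941100+0.894400))/(1+382/12337) = 4427/5000 ≈ 0.885400
step 5 [2.5y] swap r/2=1209/45802: DF=(1 − 1209/45802·(0.980200+0.941100+0.894400+0.885400))/(1+1209/45802) = 8791/10000 ≈ 0.879100
step 6 [3y] zero: DF = P = 2157/2500 ≈ 0.862800
step 7 [3.5y] bond c/2=9/800: DF=(1838761/2000000 − 9/800·(0.980200+0.941100+0.894400+0.885400+0.879100+0.862800))/(1+9/800) = 4243/5000 ≈ 0.848600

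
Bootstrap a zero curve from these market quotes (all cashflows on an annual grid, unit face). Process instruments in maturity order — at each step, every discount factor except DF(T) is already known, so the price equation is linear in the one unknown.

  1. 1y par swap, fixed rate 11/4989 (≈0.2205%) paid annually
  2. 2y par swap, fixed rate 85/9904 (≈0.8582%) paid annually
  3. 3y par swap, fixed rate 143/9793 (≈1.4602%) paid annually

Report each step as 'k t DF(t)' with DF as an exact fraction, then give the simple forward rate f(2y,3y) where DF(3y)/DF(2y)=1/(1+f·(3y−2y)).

step 1 [1y] swap r/1=11/4989: DF=(1 − 11/4989·(0))/(1+11/4989) = 4989/5000 ≈ 0.997800
step 2 [2y] swap r/1=85/9904: DF=(1 − 85/9904·(0.997800))/(1+85/9904) = 983/1000 ≈ 0.983000
step 3 [3y] swap r/1=143/9793: DF=(1 − 143/9793·(0.997800+0.983000))/(1+143/9793) = 9571/10000 ≈ 0.957100

1 1 4989/5000
2 2 983/1000
3 3 9571/10000
f(2y,3y) = ((983/1000)/(9571/10000) − 1)/(1) = 259/9571 ≈ 2.7061%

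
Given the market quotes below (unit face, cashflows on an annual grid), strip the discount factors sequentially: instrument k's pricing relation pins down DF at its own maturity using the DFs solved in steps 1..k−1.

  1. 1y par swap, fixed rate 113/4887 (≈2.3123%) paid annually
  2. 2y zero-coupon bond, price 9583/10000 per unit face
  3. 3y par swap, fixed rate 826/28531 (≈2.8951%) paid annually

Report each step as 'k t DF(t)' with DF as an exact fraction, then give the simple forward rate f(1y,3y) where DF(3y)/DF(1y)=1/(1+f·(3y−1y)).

step 1 [1y] swap r/1=113/4887: DF=(1 − 113/4887·(0))/(1+113/4887) = 4887/5000 ≈ 0.977400
step 2 [2y] zero: DF = P = 9583/10000 ≈ 0.958300
step 3 [3y] swap r/1=826/28531: DF=(1 − 826/28531·(0.977400+0.958300))/(1+826/28531) = 4587/5000 ≈ 0.917400

1 1 4887/5000
2 2 9583/10000
3 3 4587/5000
f(1y,3y) = ((4887/5000)/(4587/5000) − 1)/(2) = 50/1529 ≈ 3.2701%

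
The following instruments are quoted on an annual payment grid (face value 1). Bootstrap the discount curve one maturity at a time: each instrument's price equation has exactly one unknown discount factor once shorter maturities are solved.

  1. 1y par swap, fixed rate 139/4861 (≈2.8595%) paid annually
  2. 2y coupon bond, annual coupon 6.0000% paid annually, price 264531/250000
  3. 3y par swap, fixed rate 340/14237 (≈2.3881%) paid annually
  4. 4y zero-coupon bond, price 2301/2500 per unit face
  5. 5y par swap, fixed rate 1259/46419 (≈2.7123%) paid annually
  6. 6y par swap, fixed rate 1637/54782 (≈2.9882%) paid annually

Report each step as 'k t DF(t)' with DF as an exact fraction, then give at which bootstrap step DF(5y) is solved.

1 1 4861/5000
2 2 1179/1250
3 3 233/250
4 4 2301/2500
5 5 8741/10000
6 6 8363/10000
DF(5y) is solved at step 5

step 1 [1y] swap r/1=139/4861: DF=(1 − 139/4861·(0))/(1+139/4861) = 4861/5000 ≈ 0.972200
step 2 [2y] bond c/1=3/50: DF=(264531/250000 − 3/50·(0.972200))/(1+3/50) = 1179/1250 ≈ 0.943200
step 3 [3y] swap r/1=340/14237: DF=(1 − 340/14237·(0.972200+0.943200))/(1+340/14237) = 233/250 ≈ 0.932000
step 4 [4y] zero: DF = P = 2301/2500 ≈ 0.920400
step 5 [5y] swap r/1=1259/46419: DF=(1 − 1259/46419·(0.972200+0.943200+0.932000+0.920400))/(1+1259/46419) = 8741/10000 ≈ 0.874100
step 6 [6y] swap r/1=1637/54782: DF=(1 − 1637/54782·(0.972200+0.943200+0.932000+0.920400+0.874100))/(1+1637/54782) = 8363/10000 ≈ 0.836300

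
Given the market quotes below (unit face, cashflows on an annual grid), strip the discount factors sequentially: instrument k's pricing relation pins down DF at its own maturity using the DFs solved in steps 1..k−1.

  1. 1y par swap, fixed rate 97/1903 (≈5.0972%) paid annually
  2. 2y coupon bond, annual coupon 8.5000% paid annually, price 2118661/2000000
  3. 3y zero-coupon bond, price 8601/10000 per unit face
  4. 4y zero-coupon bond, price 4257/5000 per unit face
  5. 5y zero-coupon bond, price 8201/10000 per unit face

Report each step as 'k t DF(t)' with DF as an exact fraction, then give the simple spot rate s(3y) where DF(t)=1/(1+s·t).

step 1 [1y] swap r/1=97/1903: DF=(1 − 97/1903·(0))/(1+97/1903) = 1903/2000 ≈ 0.951500
step 2 [2y] bond c/1=17/200: DF=(2118661/2000000 − 17/200·(0.951500))/(1+17/200) = 4509/5000 ≈ 0.901800
step 3 [3y] zero: DF = P = 8601/10000 ≈ 0.860100
step 4 [4y] zero: DF = P = 4257/5000 ≈ 0.851400
step 5 [5y] zero: DF = P = 8201/10000 ≈ 0.820100

1 1 1903/2000
2 2 4509/5000
3 3 8601/10000
4 4 4257/5000
5 5 8201/10000
s(3y) = (1/(8601/10000) − 1)/(3) = 1399/25803 ≈ 5.4219%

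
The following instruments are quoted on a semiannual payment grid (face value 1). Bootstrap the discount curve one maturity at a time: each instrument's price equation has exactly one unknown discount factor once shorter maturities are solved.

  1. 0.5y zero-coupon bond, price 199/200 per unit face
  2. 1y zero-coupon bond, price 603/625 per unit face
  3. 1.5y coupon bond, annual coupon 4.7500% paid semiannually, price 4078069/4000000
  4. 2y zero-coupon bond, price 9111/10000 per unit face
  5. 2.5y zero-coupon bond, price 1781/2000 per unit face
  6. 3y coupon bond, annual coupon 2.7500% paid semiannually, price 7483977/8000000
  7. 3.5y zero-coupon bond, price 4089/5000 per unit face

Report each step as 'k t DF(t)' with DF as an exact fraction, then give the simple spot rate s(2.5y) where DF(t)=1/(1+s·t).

step 1 [0.5y] zero: DF = P = 199/200 ≈ 0.995000
step 2 [1y] zero: DF = P = 603/625 ≈ 0.964800
step 3 [1.5y] bond c/2=19/800: DF=(4078069/4000000 − 19/800·(0.995000+0.964800))/(1+19/800) = 594/625 ≈ 0.950400
step 4 [2y] zero: DF = P = 9111/10000 ≈ 0.911100
step 5 [2.5y] zero: DF = P = 1781/2000 ≈ 0.890500
step 6 [3y] bond c/2=11/800: DF=(7483977/8000000 − 11/800·(0.995000+0.964800+0.950400+0.911100+0.890500))/(1+11/800) = 8589/10000 ≈ 0.858900
step 7 [3.5y] zero: DF = P = 4089/5000 ≈ 0.817800

1 1/2 199/200
2 1 603/625
3 3/2 594/625
4 2 9111/10000
5 5/2 1781/2000
6 3 8589/10000
7 7/2 4089/5000
s(2.5y) = (1/(1781/2000) − 1)/(5/2) = 438/8905 ≈ 4.9186%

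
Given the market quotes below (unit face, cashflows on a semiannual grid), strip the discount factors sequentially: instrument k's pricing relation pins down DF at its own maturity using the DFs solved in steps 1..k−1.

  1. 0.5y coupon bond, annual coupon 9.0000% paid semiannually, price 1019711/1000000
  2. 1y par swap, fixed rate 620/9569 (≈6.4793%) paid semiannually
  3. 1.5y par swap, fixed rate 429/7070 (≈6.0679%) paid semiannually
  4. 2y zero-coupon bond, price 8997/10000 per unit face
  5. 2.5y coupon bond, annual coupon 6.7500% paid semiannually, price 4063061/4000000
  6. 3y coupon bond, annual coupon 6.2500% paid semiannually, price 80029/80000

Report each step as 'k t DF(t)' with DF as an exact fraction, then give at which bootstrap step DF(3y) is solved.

step 1 [0.5y] bond c/2=9/200: DF=(1019711/1000000 − 9/200·(0))/(1+9/200) = 4879/5000 ≈ 0.975800
step 2 [1y] swap r/2=310/9569: DF=(1 − 310/9569·(0.975800))/(1+310/9569) = 469/500 ≈ 0.938000
step 3 [1.5y] swap r/2=429/14140: DF=(1 − 429/14140·(0.975800+0.938000))/(1+429/14140) = 4571/5000 ≈ 0.914200
step 4 [2y] zero: DF = P = 8997/10000 ≈ 0.899700
step 5 [2.5y] bond c/2=27/800: DF=(4063061/4000000 − 27/800·(0.975800+0.938000+0.914200+0.899700))/(1+27/800) = 8609/10000 ≈ 0.860900
step 6 [3y] bond c/2=1/32: DF=(80029/80000 − 1/32·(0.975800+0.938000+0.914200+0.899700+0.860900))/(1+1/32) = 831/1000 ≈ 0.831000

1 1/2 4879/5000
2 1 469/500
3 3/2 4571/5000
4 2 8997/10000
5 5/2 8609/10000
6 3 831/1000
DF(3y) is solved at step 6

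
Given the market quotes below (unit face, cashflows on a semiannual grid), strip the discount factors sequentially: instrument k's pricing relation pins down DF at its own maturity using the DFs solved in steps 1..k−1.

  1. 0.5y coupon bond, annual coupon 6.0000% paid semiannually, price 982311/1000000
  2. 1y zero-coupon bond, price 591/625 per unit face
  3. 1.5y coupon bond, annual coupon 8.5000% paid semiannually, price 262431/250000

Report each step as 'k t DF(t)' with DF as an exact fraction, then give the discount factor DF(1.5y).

step 1 [0.5y] bond c/2=3/100: DF=(982311/1000000 − 3/100·(0))/(1+3/100) = 9537/10000 ≈ 0.953700
step 2 [1y] zero: DF = P = 591/625 ≈ 0.945600
step 3 [1.5y] bond c/2=17/400: DF=(262431/250000 − 17/400·(0.953700+0.945600))/(1+17/400) = 1859/2000 ≈ 0.929500

1 1/2 9537/10000
2 1 591/625
3 3/2 1859/2000
DF(1.5y) = 1859/2000 ≈ 0.929500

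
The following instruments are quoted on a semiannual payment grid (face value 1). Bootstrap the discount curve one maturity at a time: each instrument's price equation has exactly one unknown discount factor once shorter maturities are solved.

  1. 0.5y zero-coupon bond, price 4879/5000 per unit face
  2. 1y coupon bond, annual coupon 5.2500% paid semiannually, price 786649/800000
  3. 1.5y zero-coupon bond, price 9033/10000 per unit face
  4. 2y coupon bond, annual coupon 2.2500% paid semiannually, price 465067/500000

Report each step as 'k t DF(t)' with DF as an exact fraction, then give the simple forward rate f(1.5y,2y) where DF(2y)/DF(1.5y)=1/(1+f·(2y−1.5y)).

1 1/2 4879/5000
2 1 2333/2500
3 3/2 9033/10000
4 2 1777/2000
f(1.5y,2y) = ((9033/10000)/(1777/2000) − 1)/(1/2) = 296/8885 ≈ 3.3315%

step 1 [0.5y] zero: DF = P = 4879/5000 ≈ 0.975800
step 2 [1y] bond c/2=21/800: DF=(786649/800000 − 21/800·(0.975800))/(1+21/800) = 2333/2500 ≈ 0.933200
step 3 [1.5y] zero: DF = P = 9033/10000 ≈ 0.903300
step 4 [2y] bond c/2=9/800: DF=(465067/500000 − 9/800·(0.975800+0.933200+0.903300))/(1+9/800) = 1777/2000 ≈ 0.888500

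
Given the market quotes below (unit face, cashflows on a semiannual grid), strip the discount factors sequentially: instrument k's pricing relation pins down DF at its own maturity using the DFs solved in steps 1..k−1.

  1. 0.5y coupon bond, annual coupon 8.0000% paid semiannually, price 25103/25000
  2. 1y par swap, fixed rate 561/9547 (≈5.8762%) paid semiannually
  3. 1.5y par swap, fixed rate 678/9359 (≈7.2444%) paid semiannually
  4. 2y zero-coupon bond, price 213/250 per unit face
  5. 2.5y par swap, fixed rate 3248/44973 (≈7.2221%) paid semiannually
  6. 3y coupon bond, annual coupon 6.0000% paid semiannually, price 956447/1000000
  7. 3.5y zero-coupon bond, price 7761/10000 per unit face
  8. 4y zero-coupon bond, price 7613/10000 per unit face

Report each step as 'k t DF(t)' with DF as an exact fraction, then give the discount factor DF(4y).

step 1 [0.5y] bond c/2=1/25: DF=(25103/25000 − 1/25·(0))/(1+1/25) = 1931/2000 ≈ 0.965500
step 2 [1y] swap r/2=561/19094: DF=(1 − 561/19094·(0.965500))/(1+561/19094) = 9439/10000 ≈ 0.943900
step 3 [1.5y] swap r/2=339/9359: DF=(1 − 339/9359·(0.965500+0.943900))/(1+339/9359) = 8983/10000 ≈ 0.898300
step 4 [2y] zero: DF = P = 213/250 ≈ 0.852000
step 5 [2.5y] swap r/2=1624/44973: DF=(1 − 1624/44973·(0.965500+0.943900+0.898300+0.852000))/(1+1624/44973) = 1047/1250 ≈ 0.837600
step 6 [3y] bond c/2=3/100: DF=(956447/1000000 − 3/100·(0.965500+0.943900+0.898300+0.852000+0.837600))/(1+3/100) = 997/1250 ≈ 0.797600
step 7 [3.5y] zero: DF = P = 7761/10000 ≈ 0.776100
step 8 [4y] zero: DF = P = 7613/10000 ≈ 0.761300

1 1/2 1931/2000
2 1 9439/10000
3 3/2 8983/10000
4 2 213/250
5 5/2 1047/1250
6 3 997/1250
7 7/2 7761/10000
8 4 7613/10000
DF(4y) = 7613/10000 ≈ 0.761300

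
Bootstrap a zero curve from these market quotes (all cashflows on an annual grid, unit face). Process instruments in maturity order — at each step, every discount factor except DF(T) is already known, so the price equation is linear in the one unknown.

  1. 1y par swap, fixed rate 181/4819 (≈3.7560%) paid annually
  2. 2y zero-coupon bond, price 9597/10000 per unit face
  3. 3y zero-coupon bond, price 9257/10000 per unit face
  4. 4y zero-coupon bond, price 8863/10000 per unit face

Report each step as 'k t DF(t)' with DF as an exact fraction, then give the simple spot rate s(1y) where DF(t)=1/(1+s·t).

1 1 4819/5000
2 2 9597/10000
3 3 9257/10000
4 4 8863/10000
s(1y) = (1/(4819/5000) − 1)/(1) = 181/4819 ≈ 3.7560%

step 1 [1y] swap r/1=181/4819: DF=(1 − 181/4819·(0))/(1+181/4819) = 4819/5000 ≈ 0.963800
step 2 [2y] zero: DF = P = 9597/10000 ≈ 0.959700
step 3 [3y] zero: DF = P = 9257/10000 ≈ 0.925700
step 4 [4y] zero: DF = P = 8863/10000 ≈ 0.886300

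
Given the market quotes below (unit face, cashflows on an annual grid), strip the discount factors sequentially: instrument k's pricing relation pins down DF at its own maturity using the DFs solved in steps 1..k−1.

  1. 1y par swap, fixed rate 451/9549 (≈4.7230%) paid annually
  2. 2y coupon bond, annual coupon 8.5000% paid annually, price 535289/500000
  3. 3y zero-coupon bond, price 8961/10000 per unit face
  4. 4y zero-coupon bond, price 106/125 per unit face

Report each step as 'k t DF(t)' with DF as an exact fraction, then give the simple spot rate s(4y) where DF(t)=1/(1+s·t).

1 1 9549/10000
2 2 9119/10000
3 3 8961/10000
4 4 106/125
s(4y) = (1/(106/125) − 1)/(4) = 19/424 ≈ 4.4811%

step 1 [1y] swap r/1=451/9549: DF=(1 − 451/9549·(0))/(1+451/9549) = 9549/10000 ≈ 0.954900
step 2 [2y] bond c/1=17/200: DF=(535289/500000 − 17/200·(0.954900))/(1+17/200) = 9119/10000 ≈ 0.911900
step 3 [3y] zero: DF = P = 8961/10000 ≈ 0.896100
step 4 [4y] zero: DF = P = 106/125 ≈ 0.848000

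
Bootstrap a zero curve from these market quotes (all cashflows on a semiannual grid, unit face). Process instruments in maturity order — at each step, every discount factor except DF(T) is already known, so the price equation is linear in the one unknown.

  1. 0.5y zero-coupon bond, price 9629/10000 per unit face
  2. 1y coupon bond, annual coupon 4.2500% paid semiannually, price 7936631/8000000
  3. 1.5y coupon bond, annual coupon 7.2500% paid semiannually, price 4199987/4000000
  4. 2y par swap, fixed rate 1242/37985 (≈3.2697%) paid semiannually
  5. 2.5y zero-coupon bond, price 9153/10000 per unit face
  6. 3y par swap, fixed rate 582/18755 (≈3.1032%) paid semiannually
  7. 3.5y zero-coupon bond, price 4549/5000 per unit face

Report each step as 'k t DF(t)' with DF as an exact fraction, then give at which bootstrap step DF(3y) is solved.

1 1/2 9629/10000
2 1 4757/5000
3 3/2 9463/10000
4 2 9379/10000
5 5/2 9153/10000
6 3 9127/10000
7 7/2 4549/5000
DF(3y) is solved at step 6

step 1 [0.5y] zero: DF = P = 9629/10000 ≈ 0.962900
step 2 [1y] bond c/2=17/800: DF=(7936631/8000000 − 17/800·(0.962900))/(1+17/800) = 4757/5000 ≈ 0.951400
step 3 [1.5y] bond c/2=29/800: DF=(4199987/4000000 − 29/800·(0.962900+0.951400))/(1+29/800) = 9463/10000 ≈ 0.946300
step 4 [2y] swap r/2=621/37985: DF=(1 − 621/37985·(0.962900+0.951400+0.946300))/(1+621/37985) = 9379/10000 ≈ 0.937900
step 5 [2.5y] zero: DF = P = 9153/10000 ≈ 0.915300
step 6 [3y] swap r/2=291/18755: DF=(1 − 291/18755·(0.962900+0.951400+0.946300+0.937900+0.915300))/(1+291/18755) = 9127/10000 ≈ 0.912700
step 7 [3.5y] zero: DF = P = 4549/5000 ≈ 0.909800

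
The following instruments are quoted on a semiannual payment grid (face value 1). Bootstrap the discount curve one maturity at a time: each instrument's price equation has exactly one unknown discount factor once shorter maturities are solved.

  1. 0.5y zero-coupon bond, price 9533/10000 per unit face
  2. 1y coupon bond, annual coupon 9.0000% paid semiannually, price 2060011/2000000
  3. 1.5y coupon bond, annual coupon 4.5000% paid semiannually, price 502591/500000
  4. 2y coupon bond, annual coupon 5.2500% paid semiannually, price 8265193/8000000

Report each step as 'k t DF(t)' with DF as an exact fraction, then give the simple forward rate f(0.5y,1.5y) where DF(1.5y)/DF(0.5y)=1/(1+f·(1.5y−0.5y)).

step 1 [0.5y] zero: DF = P = 9533/10000 ≈ 0.953300
step 2 [1y] bond c/2=9/200: DF=(2060011/2000000 − 9/200·(0.953300))/(1+9/200) = 4723/5000 ≈ 0.944600
step 3 [1.5y] bond c/2=9/400: DF=(502591/500000 − 9/400·(0.953300+0.944600))/(1+9/400) = 9413/10000 ≈ 0.941300
step 4 [2y] bond c/2=21/800: DF=(8265193/8000000 − 21/800·(0.953300+0.944600+0.941300))/(1+21/800) = 9341/10000 ≈ 0.934100

1 1/2 9533/10000
2 1 4723/5000
3 3/2 9413/10000
4 2 9341/10000
f(0.5y,1.5y) = ((9533/10000)/(9413/10000) − 1)/(1) = 120/9413 ≈ 1.2748%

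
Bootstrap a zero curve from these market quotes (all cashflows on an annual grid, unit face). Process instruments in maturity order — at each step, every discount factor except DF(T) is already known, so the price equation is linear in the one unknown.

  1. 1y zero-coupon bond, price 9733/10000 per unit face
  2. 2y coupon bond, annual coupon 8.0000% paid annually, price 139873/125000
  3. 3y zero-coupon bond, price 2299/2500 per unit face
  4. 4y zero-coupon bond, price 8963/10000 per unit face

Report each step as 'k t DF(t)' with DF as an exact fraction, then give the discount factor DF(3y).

step 1 [1y] zero: DF = P = 9733/10000 ≈ 0.973300
step 2 [2y] bond c/1=2/25: DF=(139873/125000 − 2/25·(0.973300))/(1+2/25) = 241/250 ≈ 0.964000
step 3 [3y] zero: DF = P = 2299/2500 ≈ 0.919600
step 4 [4y] zero: DF = P = 8963/10000 ≈ 0.896300

1 1 9733/10000
2 2 241/250
3 3 2299/2500
4 4 8963/10000
DF(3y) = 2299/2500 ≈ 0.919600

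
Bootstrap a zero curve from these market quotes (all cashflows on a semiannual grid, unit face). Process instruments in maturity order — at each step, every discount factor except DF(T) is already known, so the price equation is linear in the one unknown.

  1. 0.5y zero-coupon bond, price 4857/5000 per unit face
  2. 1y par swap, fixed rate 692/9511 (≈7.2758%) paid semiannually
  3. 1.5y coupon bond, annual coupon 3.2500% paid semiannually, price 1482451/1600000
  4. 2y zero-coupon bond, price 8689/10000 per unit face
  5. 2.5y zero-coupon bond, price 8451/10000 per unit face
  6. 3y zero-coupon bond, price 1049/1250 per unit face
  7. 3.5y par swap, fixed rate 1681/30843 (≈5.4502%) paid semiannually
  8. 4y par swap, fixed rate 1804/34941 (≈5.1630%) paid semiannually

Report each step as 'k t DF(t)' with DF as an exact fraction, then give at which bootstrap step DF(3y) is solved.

1 1/2 4857/5000
2 1 2327/2500
3 3/2 8813/10000
4 2 8689/10000
5 5/2 8451/10000
6 3 1049/1250
7 7/2 8319/10000
8 4 2049/2500
DF(3y) is solved at step 6

step 1 [0.5y] zero: DF = P = 4857/5000 ≈ 0.971400
step 2 [1y] swap r/2=346/9511: DF=(1 − 346/9511·(0.971400))/(1+346/9511) = 2327/2500 ≈ 0.930800
step 3 [1.5y] bond c/2=13/800: DF=(1482451/1600000 − 13/800·(0.971400+0.930800))/(1+13/800) = 8813/10000 ≈ 0.881300
step 4 [2y] zero: DF = P = 8689/10000 ≈ 0.868900
step 5 [2.5y] zero: DF = P = 8451/10000 ≈ 0.845100
step 6 [3y] zero: DF = P = 1049/1250 ≈ 0.839200
step 7 [3.5y] swap r/2=1681/61686: DF=(1 − 1681/61686·(0.971400+0.930800+0.881300+0.868900+0.845100+0.839200))/(1+1681/61686) = 8319/10000 ≈ 0.831900
step 8 [4y] swap r/2=902/34941: DF=(1 − 902/34941·(0.971400+0.930800+0.881300+0.868900+0.845100+0.839200+0.831900))/(1+902/34941) = 2049/2500 ≈ 0.819600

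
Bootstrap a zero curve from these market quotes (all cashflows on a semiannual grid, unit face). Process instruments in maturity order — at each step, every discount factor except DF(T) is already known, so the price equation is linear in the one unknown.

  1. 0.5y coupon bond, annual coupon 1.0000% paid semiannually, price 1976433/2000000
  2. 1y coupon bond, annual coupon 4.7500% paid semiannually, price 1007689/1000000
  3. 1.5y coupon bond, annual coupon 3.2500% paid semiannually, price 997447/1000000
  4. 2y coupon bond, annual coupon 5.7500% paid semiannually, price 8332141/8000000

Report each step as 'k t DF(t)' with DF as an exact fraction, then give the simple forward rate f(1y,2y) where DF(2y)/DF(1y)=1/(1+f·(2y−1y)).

1 1/2 9833/10000
2 1 1923/2000
3 3/2 594/625
4 2 1863/2000
f(1y,2y) = ((1923/2000)/(1863/2000) − 1)/(1) = 20/621 ≈ 3.2206%

step 1 [0.5y] bond c/2=1/200: DF=(1976433/2000000 − 1/200·(0))/(1+1/200) = 9833/10000 ≈ 0.983300
step 2 [1y] bond c/2=19/800: DF=(1007689/1000000 − 19/800·(0.983300))/(1+19/800) = 1923/2000 ≈ 0.961500
step 3 [1.5y] bond c/2=13/800: DF=(997447/1000000 − 13/800·(0.983300+0.961500))/(1+13/800) = 594/625 ≈ 0.950400
step 4 [2y] bond c/2=23/800: DF=(8332141/8000000 − 23/800·(0.983300+0.961500+0.950400))/(1+23/800) = 1863/2000 ≈ 0.931500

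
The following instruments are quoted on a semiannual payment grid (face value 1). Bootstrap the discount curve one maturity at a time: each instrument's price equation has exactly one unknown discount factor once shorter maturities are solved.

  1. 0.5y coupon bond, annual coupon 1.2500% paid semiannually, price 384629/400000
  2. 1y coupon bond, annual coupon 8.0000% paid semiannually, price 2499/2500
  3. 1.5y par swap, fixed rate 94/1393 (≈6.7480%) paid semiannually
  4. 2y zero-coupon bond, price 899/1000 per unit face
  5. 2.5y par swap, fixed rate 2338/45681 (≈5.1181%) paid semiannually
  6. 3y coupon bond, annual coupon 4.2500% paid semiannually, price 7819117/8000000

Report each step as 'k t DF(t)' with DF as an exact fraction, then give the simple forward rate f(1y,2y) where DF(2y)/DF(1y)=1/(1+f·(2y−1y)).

1 1/2 2389/2500
2 1 2311/2500
3 3/2 453/500
4 2 899/1000
5 5/2 8831/10000
6 3 431/500
f(1y,2y) = ((2311/2500)/(899/1000) − 1)/(1) = 127/4495 ≈ 2.8254%

step 1 [0.5y] bond c/2=1/160: DF=(384629/400000 − 1/160·(0))/(1+1/160) = 2389/2500 ≈ 0.955600
step 2 [1y] bond c/2=1/25: DF=(2499/2500 − 1/25·(0.955600))/(1+1/25) = 2311/2500 ≈ 0.924400
step 3 [1.5y] swap r/2=47/1393: DF=(1 − 47/1393·(0.955600+0.924400))/(1+47/1393) = 453/500 ≈ 0.906000
step 4 [2y] zero: DF = P = 899/1000 ≈ 0.899000
step 5 [2.5y] swap r/2=1169/45681: DF=(1 − 1169/45681·(0.955600+0.924400+0.906000+0.899000))/(1+1169/45681) = 8831/10000 ≈ 0.883100
step 6 [3y] bond c/2=17/800: DF=(7819117/8000000 − 17/800·(0.955600+0.924400+0.906000+0.899000+0.883100))/(1+17/800) = 431/500 ≈ 0.862000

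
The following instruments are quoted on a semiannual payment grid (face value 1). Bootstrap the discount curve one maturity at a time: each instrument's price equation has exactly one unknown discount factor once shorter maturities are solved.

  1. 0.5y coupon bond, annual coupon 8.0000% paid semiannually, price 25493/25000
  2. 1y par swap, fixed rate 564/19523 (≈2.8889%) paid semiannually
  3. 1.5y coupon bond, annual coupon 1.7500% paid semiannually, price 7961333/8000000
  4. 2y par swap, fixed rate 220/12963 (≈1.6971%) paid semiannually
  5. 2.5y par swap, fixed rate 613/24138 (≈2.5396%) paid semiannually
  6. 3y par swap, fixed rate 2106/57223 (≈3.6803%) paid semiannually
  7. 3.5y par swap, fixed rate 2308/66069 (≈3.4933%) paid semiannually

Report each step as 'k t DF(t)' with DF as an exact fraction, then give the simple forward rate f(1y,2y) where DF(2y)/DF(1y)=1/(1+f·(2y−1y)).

step 1 [0.5y] bond c/2=1/25: DF=(25493/25000 − 1/25·(0))/(1+1/25) = 1961/2000 ≈ 0.980500
step 2 [1y] swap r/2=282/19523: DF=(1 − 282/19523·(0.980500))/(1+282/19523) = 4859/5000 ≈ 0.971800
step 3 [1.5y] bond c/2=7/800: DF=(7961333/8000000 − 7/800·(0.980500+0.971800))/(1+7/800) = 606/625 ≈ 0.969600
step 4 [2y] swap r/2=110/12963: DF=(1 − 110/12963·(0.980500+0.971800+0.969600))/(1+110/12963) = 967/1000 ≈ 0.967000
step 5 [2.5y] swap r/2=613/48276: DF=(1 − 613/48276·(0.980500+0.971800+0.969600+0.967000))/(1+613/48276) = 9387/10000 ≈ 0.938700
step 6 [3y] swap r/2=1053/57223: DF=(1 − 1053/57223·(0.980500+0.971800+0.969600+0.967000+0.938700))/(1+1053/57223) = 8947/10000 ≈ 0.894700
step 7 [3.5y] swap r/2=1154/66069: DF=(1 − 1154/66069·(0.980500+0.971800+0.969600+0.967000+0.938700+0.894700))/(1+1154/66069) = 4423/5000 ≈ 0.884600

1 1/2 1961/2000
2 1 4859/5000
3 3/2 606/625
4 2 967/1000
5 5/2 9387/10000
6 3 8947/10000
7 7/2 4423/5000
f(1y,2y) = ((4859/5000)/(967/1000) − 1)/(1) = 24/4835 ≈ 0.4964%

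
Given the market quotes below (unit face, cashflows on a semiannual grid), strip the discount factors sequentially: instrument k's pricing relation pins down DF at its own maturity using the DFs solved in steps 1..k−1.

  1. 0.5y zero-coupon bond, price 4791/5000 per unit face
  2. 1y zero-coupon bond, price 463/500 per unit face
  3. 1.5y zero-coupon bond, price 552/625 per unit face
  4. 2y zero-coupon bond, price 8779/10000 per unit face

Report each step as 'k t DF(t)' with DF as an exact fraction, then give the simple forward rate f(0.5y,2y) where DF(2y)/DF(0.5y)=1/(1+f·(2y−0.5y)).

1 1/2 4791/5000
2 1 463/500
3 3/2 552/625
4 2 8779/10000
f(0.5y,2y) = ((4791/5000)/(8779/10000) − 1)/(3/2) = 1606/26337 ≈ 6.0979%

step 1 [0.5y] zero: DF = P = 4791/5000 ≈ 0.958200
step 2 [1y] zero: DF = P = 463/500 ≈ 0.926000
step 3 [1.5y] zero: DF = P = 552/625 ≈ 0.883200
step 4 [2y] zero: DF = P = 8779/10000 ≈ 0.877900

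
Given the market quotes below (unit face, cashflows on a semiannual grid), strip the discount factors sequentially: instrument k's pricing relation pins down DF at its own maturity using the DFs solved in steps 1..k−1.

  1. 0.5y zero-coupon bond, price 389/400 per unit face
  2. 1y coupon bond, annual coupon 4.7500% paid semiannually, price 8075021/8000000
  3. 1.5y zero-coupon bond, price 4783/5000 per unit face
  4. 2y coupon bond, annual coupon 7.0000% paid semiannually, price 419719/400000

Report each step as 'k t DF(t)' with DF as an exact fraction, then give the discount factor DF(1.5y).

step 1 [0.5y] zero: DF = P = 389/400 ≈ 0.972500
step 2 [1y] bond c/2=19/800: DF=(8075021/8000000 − 19/800·(0.972500))/(1+19/800) = 4817/5000 ≈ 0.963400
step 3 [1.5y] zero: DF = P = 4783/5000 ≈ 0.956600
step 4 [2y] bond c/2=7/200: DF=(419719/400000 − 7/200·(0.972500+0.963400+0.956600))/(1+7/200) = 229/250 ≈ 0.916000

1 1/2 389/400
2 1 4817/5000
3 3/2 4783/5000
4 2 229/250
DF(1.5y) = 4783/5000 ≈ 0.956600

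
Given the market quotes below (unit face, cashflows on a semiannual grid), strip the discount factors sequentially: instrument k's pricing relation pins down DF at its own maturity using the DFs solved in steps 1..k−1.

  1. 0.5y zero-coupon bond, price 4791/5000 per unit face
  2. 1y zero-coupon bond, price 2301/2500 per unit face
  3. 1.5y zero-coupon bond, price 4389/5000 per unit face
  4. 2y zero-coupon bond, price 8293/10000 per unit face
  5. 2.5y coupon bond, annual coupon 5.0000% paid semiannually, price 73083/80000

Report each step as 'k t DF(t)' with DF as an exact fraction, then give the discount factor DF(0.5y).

step 1 [0.5y] zero: DF = P = 4791/5000 ≈ 0.958200
step 2 [1y] zero: DF = P = 2301/2500 ≈ 0.920400
step 3 [1.5y] zero: DF = P = 4389/5000 ≈ 0.877800
step 4 [2y] zero: DF = P = 8293/10000 ≈ 0.829300
step 5 [2.5y] bond c/2=1/40: DF=(73083/80000 − 1/40·(0.958200+0.920400+0.877800+0.829300))/(1+1/40) = 4019/5000 ≈ 0.803800

1 1/2 4791/5000
2 1 2301/2500
3 3/2 4389/5000
4 2 8293/10000
5 5/2 4019/5000
DF(0.5y) = 4791/5000 ≈ 0.958200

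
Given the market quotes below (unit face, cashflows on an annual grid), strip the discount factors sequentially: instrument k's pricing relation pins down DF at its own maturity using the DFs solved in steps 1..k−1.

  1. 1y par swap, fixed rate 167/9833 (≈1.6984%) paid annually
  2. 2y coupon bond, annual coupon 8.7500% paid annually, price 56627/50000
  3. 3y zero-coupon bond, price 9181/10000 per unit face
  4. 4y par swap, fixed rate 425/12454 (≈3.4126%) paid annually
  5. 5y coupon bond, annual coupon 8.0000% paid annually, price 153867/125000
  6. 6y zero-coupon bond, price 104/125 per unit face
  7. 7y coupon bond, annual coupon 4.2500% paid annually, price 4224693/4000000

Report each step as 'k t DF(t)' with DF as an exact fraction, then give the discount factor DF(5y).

step 1 [1y] swap r/1=167/9833: DF=(1 − 167/9833·(0))/(1+167/9833) = 9833/10000 ≈ 0.983300
step 2 [2y] bond c/1=7/80: DF=(56627/50000 − 7/80·(0.983300))/(1+7/80) = 9623/10000 ≈ 0.962300
step 3 [3y] zero: DF = P = 9181/10000 ≈ 0.918100
step 4 [4y] swap r/1=425/12454: DF=(1 − 425/12454·(0.983300+0.962300+0.918100))/(1+425/12454) = 349/400 ≈ 0.872500
step 5 [5y] bond c/1=2/25: DF=(153867/125000 − 2/25·(0.983300+0.962300+0.918100+0.872500))/(1+2/25) = 863/1000 ≈ 0.863000
step 6 [6y] zero: DF = P = 104/125 ≈ 0.832000
step 7 [7y] bond c/1=17/400: DF=(4224693/4000000 − 17/400·(0.983300+0.962300+0.918100+0.872500+0.863000+0.832000))/(1+17/400) = 7917/10000 ≈ 0.791700

1 1 9833/10000
2 2 9623/10000
3 3 9181/10000
4 4 349/400
5 5 863/1000
6 6 104/125
7 7 7917/10000
DF(5y) = 863/1000 ≈ 0.863000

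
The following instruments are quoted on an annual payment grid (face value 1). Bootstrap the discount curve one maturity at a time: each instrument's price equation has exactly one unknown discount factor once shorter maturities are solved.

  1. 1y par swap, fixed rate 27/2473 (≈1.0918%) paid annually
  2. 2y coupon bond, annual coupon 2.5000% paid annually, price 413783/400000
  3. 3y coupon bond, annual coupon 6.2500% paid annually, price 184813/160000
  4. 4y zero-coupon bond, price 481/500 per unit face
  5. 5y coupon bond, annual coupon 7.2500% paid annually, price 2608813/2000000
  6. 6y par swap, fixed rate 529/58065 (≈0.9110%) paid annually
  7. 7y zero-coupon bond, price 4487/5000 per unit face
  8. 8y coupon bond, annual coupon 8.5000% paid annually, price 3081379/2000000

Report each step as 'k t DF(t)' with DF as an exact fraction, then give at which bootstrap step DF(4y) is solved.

1 1 2473/2500
2 2 9851/10000
3 3 971/1000
4 4 481/500
5 5 9521/10000
6 6 9471/10000
7 7 4487/5000
8 8 2237/2500
DF(4y) is solved at step 4

step 1 [1y] swap r/1=27/2473: DF=(1 − 27/2473·(0))/(1+27/2473) = 2473/2500 ≈ 0.989200
step 2 [2y] bond c/1=1/40: DF=(413783/400000 − 1/40·(0.989200))/(1+1/40) = 9851/10000 ≈ 0.985100
step 3 [3y] bond c/1=1/16: DF=(184813/160000 − 1/16·(0.989200+0.985100))/(1+1/16) = 971/1000 ≈ 0.971000
step 4 [4y] zero: DF = P = 481/500 ≈ 0.962000
step 5 [5y] bond c/1=29/400: DF=(2608813/2000000 − 29/400·(0.989200+0.985100+0.971000+0.962000))/(1+29/400) = 9521/10000 ≈ 0.952100
step 6 [6y] swap r/1=529/58065: DF=(1 − 529/58065·(0.989200+0.985100+0.971000+0.962000+0.952100))/(1+529/58065) = 9471/10000 ≈ 0.947100
step 7 [7y] zero: DF = P = 4487/5000 ≈ 0.897400
step 8 [8y] bond c/1=17/200: DF=(3081379/2000000 − 17/200·(0.989200+0.985100+0.971000+0.962000+0.952100+0.947100+0.897400))/(1+17/200) = 2237/2500 ≈ 0.894800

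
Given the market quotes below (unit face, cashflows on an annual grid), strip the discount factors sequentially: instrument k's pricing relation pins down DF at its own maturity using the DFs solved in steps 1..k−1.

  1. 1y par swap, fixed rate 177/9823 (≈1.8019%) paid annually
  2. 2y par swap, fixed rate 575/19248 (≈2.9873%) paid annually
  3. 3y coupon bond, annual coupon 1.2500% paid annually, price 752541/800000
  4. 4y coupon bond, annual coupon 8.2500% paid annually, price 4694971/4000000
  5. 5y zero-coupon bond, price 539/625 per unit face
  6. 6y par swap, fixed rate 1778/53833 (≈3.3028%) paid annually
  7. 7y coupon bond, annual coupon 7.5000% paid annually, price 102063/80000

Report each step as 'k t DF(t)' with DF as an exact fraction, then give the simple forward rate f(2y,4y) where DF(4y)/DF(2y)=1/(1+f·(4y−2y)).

1 1 9823/10000
2 2 377/400
3 3 9053/10000
4 4 4343/5000
5 5 539/625
6 6 4111/5000
7 7 507/625
f(2y,4y) = ((377/400)/(4343/5000) − 1)/(2) = 739/17372 ≈ 4.2540%

step 1 [1y] swap r/1=177/9823: DF=(1 − 177/9823·(0))/(1+177/9823) = 9823/10000 ≈ 0.982300
step 2 [2y] swap r/1=575/19248: DF=(1 − 575/19248·(0.982300))/(1+575/19248) = 377/400 ≈ 0.942500
step 3 [3y] bond c/1=1/80: DF=(752541/800000 − 1/80·(0.982300+0.942500))/(1+1/80) = 9053/10000 ≈ 0.905300
step 4 [4y] bond c/1=33/400: DF=(4694971/4000000 − 33/400·(0.982300+0.942500+0.905300))/(1+33/400) = 4343/5000 ≈ 0.868600
step 5 [5y] zero: DF = P = 539/625 ≈ 0.862400
step 6 [6y] swap r/1=1778/53833: DF=(1 − 1778/53833·(0.982300+0.942500+0.905300+0.868600+0.862400))/(1+1778/53833) = 4111/5000 ≈ 0.822200
step 7 [7y] bond c/1=3/40: DF=(102063/80000 − 3/40·(0.982300+0.942500+0.905300+0.868600+0.862400+0.822200))/(1+3/40) = 507/625 ≈ 0.811200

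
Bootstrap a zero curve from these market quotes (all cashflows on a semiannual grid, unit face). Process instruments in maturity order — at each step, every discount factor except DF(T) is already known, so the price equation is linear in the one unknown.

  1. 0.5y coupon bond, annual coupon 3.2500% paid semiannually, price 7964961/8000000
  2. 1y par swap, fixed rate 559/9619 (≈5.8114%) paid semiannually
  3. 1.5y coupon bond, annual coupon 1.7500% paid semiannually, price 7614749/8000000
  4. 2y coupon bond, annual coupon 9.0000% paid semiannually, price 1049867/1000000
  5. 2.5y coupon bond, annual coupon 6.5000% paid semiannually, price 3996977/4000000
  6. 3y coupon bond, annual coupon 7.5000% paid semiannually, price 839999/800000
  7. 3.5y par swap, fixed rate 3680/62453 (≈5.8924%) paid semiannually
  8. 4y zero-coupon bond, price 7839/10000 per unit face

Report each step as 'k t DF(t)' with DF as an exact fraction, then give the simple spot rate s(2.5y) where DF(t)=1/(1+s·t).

1 1/2 9797/10000
2 1 9441/10000
3 3/2 9269/10000
4 2 8819/10000
5 5/2 8503/10000
6 3 529/625
7 7/2 102/125
8 4 7839/10000
s(2.5y) = (1/(8503/10000) − 1)/(5/2) = 2994/42515 ≈ 7.0422%

step 1 [0.5y] bond c/2=13/800: DF=(7964961/8000000 − 13/800·(0))/(1+13/800) = 9797/10000 ≈ 0.979700
step 2 [1y] swap r/2=559/19238: DF=(1 − 559/19238·(0.979700))/(1+559/19238) = 9441/10000 ≈ 0.944100
step 3 [1.5y] bond c/2=7/800: DF=(7614749/8000000 − 7/800·(0.979700+0.944100))/(1+7/800) = 9269/10000 ≈ 0.926900
step 4 [2y] bond c/2=9/200: DF=(1049867/1000000 − 9/200·(0.979700+0.944100+0.926900))/(1+9/200) = 8819/10000 ≈ 0.881900
step 5 [2.5y] bond c/2=13/400: DF=(3996977/4000000 − 13/400·(0.979700+0.944100+0.926900+0.881900))/(1+13/400) = 8503/10000 ≈ 0.850300
step 6 [3y] bond c/2=3/80: DF=(839999/800000 − 3/80·(0.979700+0.944100+0.926900+0.881900+0.850300))/(1+3/80) = 529/625 ≈ 0.846400
step 7 [3.5y] swap r/2=1840/62453: DF=(1 − 1840/62453·(0.979700+0.944100+0.926900+0.881900+0.850300+0.846400))/(1+1840/62453) = 102/125 ≈ 0.816000
step 8 [4y] zero: DF = P = 7839/10000 ≈ 0.783900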